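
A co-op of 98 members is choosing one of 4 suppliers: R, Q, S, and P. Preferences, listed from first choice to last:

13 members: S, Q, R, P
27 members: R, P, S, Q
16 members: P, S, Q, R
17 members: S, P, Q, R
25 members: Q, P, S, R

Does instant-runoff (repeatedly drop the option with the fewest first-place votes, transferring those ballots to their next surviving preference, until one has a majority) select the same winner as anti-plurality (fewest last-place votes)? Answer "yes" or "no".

yes

Instant-runoff — R1 R 27, Q 25, S 30, P 16 (P out); R2 R 27, Q 25, S 46 (Q out); R3 R 27, S 71 (S winner). Winner: S.
Anti-plurality — last-place votes: R 58, Q 27, S 0, P 13. Winner: S.
The two methods agree.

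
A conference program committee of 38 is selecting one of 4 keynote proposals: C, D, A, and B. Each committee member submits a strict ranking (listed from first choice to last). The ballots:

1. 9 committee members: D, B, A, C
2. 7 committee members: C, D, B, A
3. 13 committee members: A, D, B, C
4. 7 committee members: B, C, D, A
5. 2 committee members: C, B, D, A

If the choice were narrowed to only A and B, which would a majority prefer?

B

Voters preferring A to B: 13; preferring B to A: 25.
B wins the head-to-head.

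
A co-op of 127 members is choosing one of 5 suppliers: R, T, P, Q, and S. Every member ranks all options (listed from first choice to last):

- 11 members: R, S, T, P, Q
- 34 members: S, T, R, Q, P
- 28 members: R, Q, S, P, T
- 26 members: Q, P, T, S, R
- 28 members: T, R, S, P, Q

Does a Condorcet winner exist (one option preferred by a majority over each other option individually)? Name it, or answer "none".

none

Checking pairwise contests:
T beats R 88–39.
S beats T 73–54.
R beats P 101–26.
R beats Q 101–26.
R beats S 67–60.
Every option loses at least one head-to-head, so there is no Condorcet winner.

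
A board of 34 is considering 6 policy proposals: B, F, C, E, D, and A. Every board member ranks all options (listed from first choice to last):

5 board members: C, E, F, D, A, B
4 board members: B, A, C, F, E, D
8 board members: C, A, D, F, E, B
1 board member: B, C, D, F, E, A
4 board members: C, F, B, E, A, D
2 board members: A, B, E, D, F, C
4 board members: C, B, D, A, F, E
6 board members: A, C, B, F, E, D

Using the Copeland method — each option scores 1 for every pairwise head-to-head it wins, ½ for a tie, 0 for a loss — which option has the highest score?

C

B: beats E and D; ties F; loses to C and A → score 2.5.
F: beats E and D; ties B; loses to C and A → score 2.5.
C: beats B, F, E, D, and A → score 5.
E: beats D; loses to B, F, C, and A → score 1.
D: loses to B, F, C, E, and A → score 0.
A: beats B, F, E, and D; loses to C → score 4.
C has the best pairwise record.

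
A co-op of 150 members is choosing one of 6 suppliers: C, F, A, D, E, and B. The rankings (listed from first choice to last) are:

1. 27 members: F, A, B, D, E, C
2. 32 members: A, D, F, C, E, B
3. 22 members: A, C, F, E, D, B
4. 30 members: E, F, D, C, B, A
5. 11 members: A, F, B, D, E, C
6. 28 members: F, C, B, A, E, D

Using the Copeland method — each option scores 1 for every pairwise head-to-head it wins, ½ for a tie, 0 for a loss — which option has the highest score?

F

C: beats E and B; loses to F, A, and D → score 2.
F: beats C, A, D, E, and B → score 5.
A: beats C, D, E, and B; loses to F → score 4.
D: beats C and B; loses to F, A, and E → score 2.
E: beats D and B; loses to C, F, and A → score 2.
B: loses to C, F, A, D, and E → score 0.
F has the best pairwise record.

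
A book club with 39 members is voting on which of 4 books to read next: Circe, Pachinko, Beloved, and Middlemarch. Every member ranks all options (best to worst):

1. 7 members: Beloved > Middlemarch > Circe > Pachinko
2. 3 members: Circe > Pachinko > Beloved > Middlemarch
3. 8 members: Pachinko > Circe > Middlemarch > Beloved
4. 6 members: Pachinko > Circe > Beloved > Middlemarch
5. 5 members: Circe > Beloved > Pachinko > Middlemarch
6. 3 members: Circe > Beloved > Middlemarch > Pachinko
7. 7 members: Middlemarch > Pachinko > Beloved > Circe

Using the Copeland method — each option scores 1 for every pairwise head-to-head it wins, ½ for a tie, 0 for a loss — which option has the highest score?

Circe: beats Beloved and Middlemarch; loses to Pachinko → score 2.
Pachinko: beats Circe, Beloved, and Middlemarch → score 3.
Beloved: beats Middlemarch; loses to Circe and Pachinko → score 1.
Middlemarch: loses to Circe, Pachinko, and Beloved → score 0.
Pachinko has the best pairwise record.

Pachinko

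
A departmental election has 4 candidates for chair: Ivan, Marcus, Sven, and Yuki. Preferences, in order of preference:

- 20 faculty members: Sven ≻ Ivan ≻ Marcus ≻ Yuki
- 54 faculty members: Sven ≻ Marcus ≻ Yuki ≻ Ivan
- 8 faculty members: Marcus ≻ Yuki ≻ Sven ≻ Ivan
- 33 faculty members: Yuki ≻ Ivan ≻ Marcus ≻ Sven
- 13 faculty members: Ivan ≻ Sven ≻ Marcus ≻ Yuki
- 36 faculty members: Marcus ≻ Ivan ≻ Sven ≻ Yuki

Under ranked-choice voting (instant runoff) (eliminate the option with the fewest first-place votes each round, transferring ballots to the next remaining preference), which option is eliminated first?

Ivan

Round 1: Ivan 13, Marcus 44, Sven 74, Yuki 33. Eliminate Ivan.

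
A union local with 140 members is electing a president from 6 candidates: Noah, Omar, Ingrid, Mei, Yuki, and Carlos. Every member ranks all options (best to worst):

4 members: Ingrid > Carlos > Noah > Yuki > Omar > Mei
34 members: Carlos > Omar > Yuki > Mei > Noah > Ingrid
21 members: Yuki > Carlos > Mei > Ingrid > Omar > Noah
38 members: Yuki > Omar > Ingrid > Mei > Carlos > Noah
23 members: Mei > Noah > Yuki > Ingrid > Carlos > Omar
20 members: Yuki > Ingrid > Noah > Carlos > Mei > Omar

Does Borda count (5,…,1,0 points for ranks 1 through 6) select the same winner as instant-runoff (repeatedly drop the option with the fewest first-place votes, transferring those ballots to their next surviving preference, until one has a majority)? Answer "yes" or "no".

yes

Borda — scores: Noah 198, Omar 313, Ingrid 302, Mei 342, Yuki 574, Carlos 371. Winner: Yuki.
Instant-runoff — R1 Noah 0, Omar 0, Ingrid 4, Mei 23, Yuki 79, Carlos 34 (Yuki winner). Winner: Yuki.
The two methods agree.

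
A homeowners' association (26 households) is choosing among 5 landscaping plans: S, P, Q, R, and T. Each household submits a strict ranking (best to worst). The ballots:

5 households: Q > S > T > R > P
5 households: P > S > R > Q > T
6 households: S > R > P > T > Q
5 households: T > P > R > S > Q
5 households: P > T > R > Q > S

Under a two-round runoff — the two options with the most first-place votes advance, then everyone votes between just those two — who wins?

Round 1 first-place votes: S 6, P 10, Q 5, R 0, T 5.
P and S advance.
Runoff: P is preferred to S by 15 voters; S by 11.
P wins the runoff.

P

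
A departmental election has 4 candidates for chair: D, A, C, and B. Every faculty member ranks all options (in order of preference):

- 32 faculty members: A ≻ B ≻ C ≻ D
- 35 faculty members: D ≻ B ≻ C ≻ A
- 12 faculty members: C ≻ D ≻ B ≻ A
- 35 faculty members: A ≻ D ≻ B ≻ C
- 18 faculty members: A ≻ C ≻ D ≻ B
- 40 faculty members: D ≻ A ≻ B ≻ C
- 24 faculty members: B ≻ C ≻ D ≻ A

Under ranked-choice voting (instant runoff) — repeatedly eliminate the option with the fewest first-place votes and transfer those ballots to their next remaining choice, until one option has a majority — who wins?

D

Round 1: D 75, A 85, C 12, B 24. Eliminate C.
Round 2: D 87, A 85, B 24. Eliminate B.
Round 3: D 111, A 85. D has a majority.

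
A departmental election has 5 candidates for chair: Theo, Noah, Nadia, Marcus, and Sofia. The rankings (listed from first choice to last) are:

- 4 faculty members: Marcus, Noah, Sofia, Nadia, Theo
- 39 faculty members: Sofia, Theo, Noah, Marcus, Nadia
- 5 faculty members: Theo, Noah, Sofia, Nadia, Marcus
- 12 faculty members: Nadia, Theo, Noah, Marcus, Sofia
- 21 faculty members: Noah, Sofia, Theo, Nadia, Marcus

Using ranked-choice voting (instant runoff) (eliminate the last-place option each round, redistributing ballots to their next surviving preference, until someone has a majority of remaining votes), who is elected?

Round 1: Theo 5, Noah 21, Nadia 12, Marcus 4, Sofia 39. Eliminate Marcus.
Round 2: Theo 5, Noah 25, Nadia 12, Sofia 39. Eliminate Theo.
Round 3: Noah 30, Nadia 12, Sofia 39. Eliminate Nadia.
Round 4: Noah 42, Sofia 39. Noah has a majority.

Noah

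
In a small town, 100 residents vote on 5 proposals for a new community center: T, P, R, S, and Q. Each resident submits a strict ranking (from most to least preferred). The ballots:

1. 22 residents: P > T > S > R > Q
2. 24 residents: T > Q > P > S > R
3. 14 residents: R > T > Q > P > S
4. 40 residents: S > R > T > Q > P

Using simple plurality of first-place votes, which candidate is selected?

First-place votes: T 24, P 22, R 14, S 40, Q 0.
S has the most first-place votes.

S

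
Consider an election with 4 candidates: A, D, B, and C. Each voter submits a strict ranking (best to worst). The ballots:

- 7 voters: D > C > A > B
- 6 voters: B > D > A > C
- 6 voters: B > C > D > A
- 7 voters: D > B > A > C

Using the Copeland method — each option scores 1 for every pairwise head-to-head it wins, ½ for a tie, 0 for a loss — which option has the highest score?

A: ties C; loses to D and B → score 0.5.
D: beats A, B, and C → score 3.
B: beats A and C; loses to D → score 2.
C: ties A; loses to D and B → score 0.5.
D has the best pairwise record.

D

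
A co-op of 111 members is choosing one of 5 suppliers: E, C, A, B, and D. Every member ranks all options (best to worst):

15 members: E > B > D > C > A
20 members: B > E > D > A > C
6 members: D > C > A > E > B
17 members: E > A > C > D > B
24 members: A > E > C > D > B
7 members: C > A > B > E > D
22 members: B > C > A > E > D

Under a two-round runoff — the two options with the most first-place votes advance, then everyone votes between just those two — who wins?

E

Round 1 first-place votes: E 32, C 7, A 24, B 42, D 6.
B and E advance.
Runoff: B is preferred to E by 49 voters; E by 62.
E wins the runoff.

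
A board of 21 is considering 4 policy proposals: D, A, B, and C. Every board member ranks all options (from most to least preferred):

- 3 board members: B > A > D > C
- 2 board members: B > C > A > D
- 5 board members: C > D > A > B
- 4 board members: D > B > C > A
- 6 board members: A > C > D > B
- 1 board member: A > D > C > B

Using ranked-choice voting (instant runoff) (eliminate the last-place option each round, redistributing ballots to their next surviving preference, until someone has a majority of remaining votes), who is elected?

Round 1: D 4, A 7, B 5, C 5. Eliminate D.
Round 2: A 7, B 9, C 5. Eliminate C.
Round 3: A 12, B 9. A has a majority.

A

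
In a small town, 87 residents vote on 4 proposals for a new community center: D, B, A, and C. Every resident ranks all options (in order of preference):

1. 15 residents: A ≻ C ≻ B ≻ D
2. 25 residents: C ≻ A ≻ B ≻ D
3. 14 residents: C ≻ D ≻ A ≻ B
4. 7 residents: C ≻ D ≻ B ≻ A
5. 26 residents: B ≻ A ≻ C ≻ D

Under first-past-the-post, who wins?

First-place votes: D 0, B 26, A 15, C 46.
C has the most first-place votes.

C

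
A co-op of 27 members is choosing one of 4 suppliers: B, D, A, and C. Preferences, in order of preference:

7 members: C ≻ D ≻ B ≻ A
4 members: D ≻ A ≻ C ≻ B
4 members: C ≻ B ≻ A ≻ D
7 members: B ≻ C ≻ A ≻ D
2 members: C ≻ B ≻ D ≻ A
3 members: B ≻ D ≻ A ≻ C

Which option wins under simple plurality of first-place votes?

First-place votes: B 10, D 4, A 0, C 13.
C has the most first-place votes.

C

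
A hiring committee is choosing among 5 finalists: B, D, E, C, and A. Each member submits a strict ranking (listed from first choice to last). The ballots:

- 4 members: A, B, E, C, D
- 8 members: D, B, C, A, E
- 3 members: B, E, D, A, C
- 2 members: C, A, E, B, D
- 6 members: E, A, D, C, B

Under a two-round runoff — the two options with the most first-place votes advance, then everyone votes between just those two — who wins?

Round 1 first-place votes: B 3, D 8, E 6, C 2, A 4.
D and E advance.
Runoff: D is preferred to E by 8 voters; E by 15.
E wins the runoff.

E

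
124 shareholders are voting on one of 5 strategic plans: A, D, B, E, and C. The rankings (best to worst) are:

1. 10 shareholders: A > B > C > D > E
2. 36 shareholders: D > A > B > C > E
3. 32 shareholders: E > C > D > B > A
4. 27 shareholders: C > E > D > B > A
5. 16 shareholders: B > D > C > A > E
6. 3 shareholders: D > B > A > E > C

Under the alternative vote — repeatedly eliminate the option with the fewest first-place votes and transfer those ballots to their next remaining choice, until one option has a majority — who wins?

Round 1: A 10, D 39, B 16, E 32, C 27. Eliminate A.
Round 2: D 39, B 26, E 32, C 27. Eliminate B.
Round 3: D 55, E 32, C 37. Eliminate E.
Round 4: D 55, C 69. C has a majority.

C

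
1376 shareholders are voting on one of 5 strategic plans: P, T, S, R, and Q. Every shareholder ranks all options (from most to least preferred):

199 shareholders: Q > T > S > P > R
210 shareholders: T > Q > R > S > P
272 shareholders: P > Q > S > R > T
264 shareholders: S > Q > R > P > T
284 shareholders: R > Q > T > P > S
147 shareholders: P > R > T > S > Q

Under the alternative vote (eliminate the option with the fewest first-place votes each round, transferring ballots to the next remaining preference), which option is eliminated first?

Round 1: P 419, T 210, S 264, R 284, Q 199. Eliminate Q.

Q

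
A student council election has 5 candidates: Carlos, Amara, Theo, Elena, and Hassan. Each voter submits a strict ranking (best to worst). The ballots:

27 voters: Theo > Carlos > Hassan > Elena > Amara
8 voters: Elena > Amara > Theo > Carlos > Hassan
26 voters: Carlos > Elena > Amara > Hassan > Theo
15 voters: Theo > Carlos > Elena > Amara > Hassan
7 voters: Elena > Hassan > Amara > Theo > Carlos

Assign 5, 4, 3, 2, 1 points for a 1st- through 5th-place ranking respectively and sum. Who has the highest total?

Carlos

Carlos: 27·4 + 8·2 + 26·5 + 15·4 + 7·1 = 321
Amara: 27·1 + 8·4 + 26·3 + 15·2 + 7·3 = 188
Theo: 27·5 + 8·3 + 26·1 + 15·5 + 7·2 = 274
Elena: 27·2 + 8·5 + 26·4 + 15·3 + 7·5 = 278
Hassan: 27·3 + 8·1 + 26·2 + 15·1 + 7·4 = 184
Carlos has the highest Borda score (321).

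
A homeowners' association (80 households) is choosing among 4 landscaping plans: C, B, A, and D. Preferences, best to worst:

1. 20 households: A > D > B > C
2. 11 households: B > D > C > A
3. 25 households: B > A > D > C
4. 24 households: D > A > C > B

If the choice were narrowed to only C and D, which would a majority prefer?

D

Voters preferring C to D: 0; preferring D to C: 80.
D wins the head-to-head.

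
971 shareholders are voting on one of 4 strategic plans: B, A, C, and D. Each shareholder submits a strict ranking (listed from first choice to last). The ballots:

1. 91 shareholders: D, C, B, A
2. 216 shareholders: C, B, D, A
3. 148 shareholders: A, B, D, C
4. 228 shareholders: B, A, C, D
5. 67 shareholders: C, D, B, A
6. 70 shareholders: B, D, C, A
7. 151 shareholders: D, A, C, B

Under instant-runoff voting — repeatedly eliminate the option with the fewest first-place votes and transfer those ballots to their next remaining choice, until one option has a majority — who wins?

C

Round 1: B 298, A 148, C 283, D 242. Eliminate A.
Round 2: B 446, C 283, D 242. Eliminate D.
Round 3: B 446, C 525. C has a majority.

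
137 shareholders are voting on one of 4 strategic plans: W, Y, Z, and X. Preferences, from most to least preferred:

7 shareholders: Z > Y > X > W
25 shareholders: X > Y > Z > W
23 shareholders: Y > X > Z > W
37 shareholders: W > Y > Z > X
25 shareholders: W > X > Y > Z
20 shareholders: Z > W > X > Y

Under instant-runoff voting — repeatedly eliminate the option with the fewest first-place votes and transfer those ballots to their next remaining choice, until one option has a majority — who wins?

Round 1: W 62, Y 23, Z 27, X 25. Eliminate Y.
Round 2: W 62, Z 27, X 48. Eliminate Z.
Round 3: W 82, X 55. W has a majority.

W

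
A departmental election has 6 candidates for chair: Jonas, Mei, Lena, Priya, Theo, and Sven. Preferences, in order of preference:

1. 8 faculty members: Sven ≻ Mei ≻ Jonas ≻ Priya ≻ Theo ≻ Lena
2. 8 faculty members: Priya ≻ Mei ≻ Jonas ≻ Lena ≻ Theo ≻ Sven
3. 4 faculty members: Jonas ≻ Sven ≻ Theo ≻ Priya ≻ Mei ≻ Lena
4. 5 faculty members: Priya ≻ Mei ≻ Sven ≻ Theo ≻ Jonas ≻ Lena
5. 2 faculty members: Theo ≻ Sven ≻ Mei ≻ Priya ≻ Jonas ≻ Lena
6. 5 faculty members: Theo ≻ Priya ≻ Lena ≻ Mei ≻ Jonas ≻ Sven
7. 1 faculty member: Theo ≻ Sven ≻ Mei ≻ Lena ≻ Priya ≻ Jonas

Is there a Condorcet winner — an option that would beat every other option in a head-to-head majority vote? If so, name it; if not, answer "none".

Priya

Priya vs Jonas: 21–12 for Priya.
Priya vs Mei: 22–11 for Priya.
Priya vs Lena: 32–1 for Priya.
Priya vs Theo: 21–12 for Priya.
Priya vs Sven: 18–15 for Priya.
Priya beats every other option head-to-head.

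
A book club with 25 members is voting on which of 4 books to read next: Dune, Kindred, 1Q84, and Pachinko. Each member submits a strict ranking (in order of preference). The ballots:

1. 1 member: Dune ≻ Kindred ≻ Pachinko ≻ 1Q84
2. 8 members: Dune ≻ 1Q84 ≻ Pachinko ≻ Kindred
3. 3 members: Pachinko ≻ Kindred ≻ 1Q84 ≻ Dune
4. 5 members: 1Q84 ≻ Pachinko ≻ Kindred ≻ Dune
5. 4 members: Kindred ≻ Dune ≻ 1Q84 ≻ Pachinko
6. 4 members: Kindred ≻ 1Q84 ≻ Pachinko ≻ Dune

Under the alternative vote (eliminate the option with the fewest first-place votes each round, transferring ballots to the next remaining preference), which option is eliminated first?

Round 1: Dune 9, Kindred 8, 1Q84 5, Pachinko 3. Eliminate Pachinko.

Pachinko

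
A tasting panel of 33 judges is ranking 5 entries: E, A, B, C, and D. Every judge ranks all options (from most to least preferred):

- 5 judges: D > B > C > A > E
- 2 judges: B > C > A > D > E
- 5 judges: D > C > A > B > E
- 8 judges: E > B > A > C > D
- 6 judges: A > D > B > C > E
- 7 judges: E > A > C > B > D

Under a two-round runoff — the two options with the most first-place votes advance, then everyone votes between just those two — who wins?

Round 1 first-place votes: E 15, A 6, B 2, C 0, D 10.
E and D advance.
Runoff: E is preferred to D by 15 voters; D by 18.
D wins the runoff.

D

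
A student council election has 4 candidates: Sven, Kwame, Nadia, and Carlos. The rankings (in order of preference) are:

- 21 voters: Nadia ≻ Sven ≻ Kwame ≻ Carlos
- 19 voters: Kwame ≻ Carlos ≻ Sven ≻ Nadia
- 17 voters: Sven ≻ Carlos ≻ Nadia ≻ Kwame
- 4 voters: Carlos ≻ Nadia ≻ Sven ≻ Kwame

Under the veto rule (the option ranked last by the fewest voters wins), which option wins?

Last-place votes: Sven 0, Kwame 21, Nadia 19, Carlos 21.
Sven is ranked last by the fewest voters, so Sven wins.

Sven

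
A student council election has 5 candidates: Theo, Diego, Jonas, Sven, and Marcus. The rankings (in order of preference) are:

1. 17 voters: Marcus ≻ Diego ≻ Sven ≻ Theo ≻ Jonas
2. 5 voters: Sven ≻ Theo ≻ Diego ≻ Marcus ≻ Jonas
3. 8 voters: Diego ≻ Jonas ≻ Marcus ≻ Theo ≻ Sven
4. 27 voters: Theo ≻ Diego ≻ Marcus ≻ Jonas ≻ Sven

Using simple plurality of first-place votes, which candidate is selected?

First-place votes: Theo 27, Diego 8, Jonas 0, Sven 5, Marcus 17.
Theo has the most first-place votes.

Theo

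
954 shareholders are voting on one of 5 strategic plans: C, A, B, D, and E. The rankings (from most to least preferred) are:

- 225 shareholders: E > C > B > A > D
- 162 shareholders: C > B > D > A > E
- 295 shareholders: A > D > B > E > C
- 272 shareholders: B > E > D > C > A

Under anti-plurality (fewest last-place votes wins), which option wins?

Last-place votes: C 295, A 272, B 0, D 225, E 162.
B is ranked last by the fewest voters, so B wins.

B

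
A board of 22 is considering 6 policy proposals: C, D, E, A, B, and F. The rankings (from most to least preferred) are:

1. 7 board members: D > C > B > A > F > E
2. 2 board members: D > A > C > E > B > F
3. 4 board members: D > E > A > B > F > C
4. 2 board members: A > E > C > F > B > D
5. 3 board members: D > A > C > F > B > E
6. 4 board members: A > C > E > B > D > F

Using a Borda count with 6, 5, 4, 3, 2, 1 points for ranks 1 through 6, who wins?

D

C: 7·5 + 2·4 + 4·1 + 2·4 + 3·4 + 4·5 = 87
D: 7·6 + 2·6 + 4·6 + 2·1 + 3·6 + 4·2 = 106
E: 7·1 + 2·3 + 4·5 + 2·5 + 3·1 + 4·4 = 62
A: 7·3 + 2·5 + 4·4 + 2·6 + 3·5 + 4·6 = 98
B: 7·4 + 2·2 + 4·3 + 2·2 + 3·2 + 4·3 = 66
F: 7·2 + 2·1 + 4·2 + 2·3 + 3·3 + 4·1 = 43
D has the highest Borda score (106).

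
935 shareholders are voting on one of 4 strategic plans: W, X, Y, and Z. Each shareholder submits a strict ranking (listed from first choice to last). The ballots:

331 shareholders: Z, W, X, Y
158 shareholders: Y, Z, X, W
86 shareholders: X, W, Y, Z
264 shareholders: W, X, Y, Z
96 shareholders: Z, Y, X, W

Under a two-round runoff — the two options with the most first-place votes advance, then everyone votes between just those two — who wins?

Round 1 first-place votes: W 264, X 86, Y 158, Z 427.
Z and W advance.
Runoff: Z is preferred to W by 585 voters; W by 350.
Z wins the runoff.

Z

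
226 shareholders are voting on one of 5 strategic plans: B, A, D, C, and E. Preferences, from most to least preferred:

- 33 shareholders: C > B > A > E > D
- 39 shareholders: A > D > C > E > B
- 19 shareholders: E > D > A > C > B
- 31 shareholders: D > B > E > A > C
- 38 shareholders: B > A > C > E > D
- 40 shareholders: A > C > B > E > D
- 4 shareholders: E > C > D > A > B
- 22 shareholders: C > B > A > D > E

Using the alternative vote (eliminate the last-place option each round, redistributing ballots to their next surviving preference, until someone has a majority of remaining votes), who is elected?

A

Round 1: B 38, A 79, D 31, C 55, E 23. Eliminate E.
Round 2: B 38, A 79, D 50, C 59. Eliminate B.
Round 3: A 117, D 50, C 59. A has a majority.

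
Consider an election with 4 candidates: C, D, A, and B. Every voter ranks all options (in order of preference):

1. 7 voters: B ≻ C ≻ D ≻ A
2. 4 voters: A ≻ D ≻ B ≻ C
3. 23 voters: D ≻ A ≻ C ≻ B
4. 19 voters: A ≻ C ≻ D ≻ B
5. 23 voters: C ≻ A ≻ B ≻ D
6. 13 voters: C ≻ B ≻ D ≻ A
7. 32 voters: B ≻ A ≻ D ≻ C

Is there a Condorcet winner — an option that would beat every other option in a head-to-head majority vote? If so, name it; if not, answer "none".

A

A vs C: 78–43 for A.
A vs D: 78–43 for A.
A vs B: 69–52 for A.
A beats every other option head-to-head.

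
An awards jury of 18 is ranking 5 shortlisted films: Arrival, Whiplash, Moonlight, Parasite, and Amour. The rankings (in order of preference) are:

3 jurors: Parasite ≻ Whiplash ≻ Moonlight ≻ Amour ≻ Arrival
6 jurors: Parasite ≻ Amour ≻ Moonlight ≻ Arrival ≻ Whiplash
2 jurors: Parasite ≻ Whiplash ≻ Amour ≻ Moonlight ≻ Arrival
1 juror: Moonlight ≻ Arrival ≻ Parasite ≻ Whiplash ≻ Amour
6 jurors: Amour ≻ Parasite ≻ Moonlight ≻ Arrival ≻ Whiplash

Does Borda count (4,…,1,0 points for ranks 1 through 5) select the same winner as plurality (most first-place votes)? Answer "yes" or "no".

Borda — scores: Arrival 15, Whiplash 16, Moonlight 36, Parasite 64, Amour 49. Winner: Parasite.
Plurality — first-place votes: Arrival 0, Whiplash 0, Moonlight 1, Parasite 11, Amour 6. Winner: Parasite.
The two methods agree.

yes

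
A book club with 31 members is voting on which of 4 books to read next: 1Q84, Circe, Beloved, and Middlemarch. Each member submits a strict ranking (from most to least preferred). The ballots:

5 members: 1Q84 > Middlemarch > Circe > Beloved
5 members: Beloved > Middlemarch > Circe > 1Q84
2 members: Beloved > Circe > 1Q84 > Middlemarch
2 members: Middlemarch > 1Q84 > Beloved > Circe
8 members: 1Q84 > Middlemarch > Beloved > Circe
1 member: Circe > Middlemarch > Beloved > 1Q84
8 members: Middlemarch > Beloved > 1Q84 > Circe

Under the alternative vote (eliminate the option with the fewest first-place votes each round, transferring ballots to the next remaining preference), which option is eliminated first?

Round 1: 1Q84 13, Circe 1, Beloved 7, Middlemarch 10. Eliminate Circe.

Circe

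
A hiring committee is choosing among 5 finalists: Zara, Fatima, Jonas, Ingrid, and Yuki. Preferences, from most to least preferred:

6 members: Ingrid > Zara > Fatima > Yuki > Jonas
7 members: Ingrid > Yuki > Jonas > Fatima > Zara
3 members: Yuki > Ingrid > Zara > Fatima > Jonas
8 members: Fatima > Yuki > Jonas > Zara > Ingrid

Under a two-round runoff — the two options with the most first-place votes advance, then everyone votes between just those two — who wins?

Round 1 first-place votes: Zara 0, Fatima 8, Jonas 0, Ingrid 13, Yuki 3.
Ingrid and Fatima advance.
Runoff: Ingrid is preferred to Fatima by 16 voters; Fatima by 8.
Ingrid wins the runoff.

Ingrid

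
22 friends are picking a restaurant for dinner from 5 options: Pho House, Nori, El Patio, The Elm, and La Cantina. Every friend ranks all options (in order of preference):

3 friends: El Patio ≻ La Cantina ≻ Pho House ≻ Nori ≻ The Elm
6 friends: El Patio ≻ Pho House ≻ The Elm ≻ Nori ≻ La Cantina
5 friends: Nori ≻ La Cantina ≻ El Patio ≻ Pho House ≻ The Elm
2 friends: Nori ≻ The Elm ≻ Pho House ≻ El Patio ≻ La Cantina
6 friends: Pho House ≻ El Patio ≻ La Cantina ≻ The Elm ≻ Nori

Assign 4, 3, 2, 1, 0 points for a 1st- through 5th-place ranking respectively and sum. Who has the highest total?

El Patio

Pho House: 3·2 + 6·3 + 5·1 + 2·2 + 6·4 = 57
Nori: 3·1 + 6·1 + 5·4 + 2·4 + 6·0 = 37
El Patio: 3·4 + 6·4 + 5·2 + 2·1 + 6·3 = 66
The Elm: 3·0 + 6·2 + 5·0 + 2·3 + 6·1 = 24
La Cantina: 3·3 + 6·0 + 5·3 + 2·0 + 6·2 = 36
El Patio has the highest Borda score (66).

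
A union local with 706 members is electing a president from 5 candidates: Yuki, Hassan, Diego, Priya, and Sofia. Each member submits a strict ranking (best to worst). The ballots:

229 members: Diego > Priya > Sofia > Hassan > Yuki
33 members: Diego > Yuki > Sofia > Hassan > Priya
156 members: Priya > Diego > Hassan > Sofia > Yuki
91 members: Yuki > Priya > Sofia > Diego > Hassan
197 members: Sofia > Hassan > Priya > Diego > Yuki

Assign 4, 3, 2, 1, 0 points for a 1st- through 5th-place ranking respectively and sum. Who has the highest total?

Yuki: 229·0 + 33·3 + 156·0 + 91·4 + 197·0 = 463
Hassan: 229·1 + 33·1 + 156·2 + 91·0 + 197·3 = 1165
Diego: 229·4 + 33·4 + 156·3 + 91·1 + 197·1 = 1804
Priya: 229·3 + 33·0 + 156·4 + 91·3 + 197·2 = 1978
Sofia: 229·2 + 33·2 + 156·1 + 91·2 + 197·4 = 1650
Priya has the highest Borda score (1978).

Priya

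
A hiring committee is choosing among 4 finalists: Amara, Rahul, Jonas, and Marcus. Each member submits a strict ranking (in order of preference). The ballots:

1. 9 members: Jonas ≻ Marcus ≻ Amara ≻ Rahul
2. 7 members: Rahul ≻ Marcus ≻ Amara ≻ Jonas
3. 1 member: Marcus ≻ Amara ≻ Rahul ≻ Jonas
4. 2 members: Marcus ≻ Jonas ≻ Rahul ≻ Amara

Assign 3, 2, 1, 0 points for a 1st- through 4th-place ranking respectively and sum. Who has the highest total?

Marcus

Amara: 9·1 + 7·1 + 1·2 + 2·0 = 18
Rahul: 9·0 + 7·3 + 1·1 + 2·1 = 24
Jonas: 9·3 + 7·0 + 1·0 + 2·2 = 31
Marcus: 9·2 + 7·2 + 1·3 + 2·3 = 41
Marcus has the highest Borda score (41).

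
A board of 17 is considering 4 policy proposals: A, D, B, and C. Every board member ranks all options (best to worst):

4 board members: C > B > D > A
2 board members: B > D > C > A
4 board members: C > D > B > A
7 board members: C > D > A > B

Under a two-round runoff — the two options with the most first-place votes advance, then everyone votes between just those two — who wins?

Round 1 first-place votes: A 0, D 0, B 2, C 15.
C and B advance.
Runoff: C is preferred to B by 15 voters; B by 2.
C wins the runoff.

C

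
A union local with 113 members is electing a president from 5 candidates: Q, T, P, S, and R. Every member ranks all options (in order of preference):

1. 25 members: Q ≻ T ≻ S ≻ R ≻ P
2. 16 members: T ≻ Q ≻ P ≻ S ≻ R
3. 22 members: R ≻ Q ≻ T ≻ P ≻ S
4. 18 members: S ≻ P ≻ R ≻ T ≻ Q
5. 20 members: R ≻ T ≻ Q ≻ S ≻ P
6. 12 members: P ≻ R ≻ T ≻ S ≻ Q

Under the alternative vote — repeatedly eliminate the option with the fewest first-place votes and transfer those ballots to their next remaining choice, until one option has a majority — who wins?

Round 1: Q 25, T 16, P 12, S 18, R 42. Eliminate P.
Round 2: Q 25, T 16, S 18, R 54. Eliminate T.
Round 3: Q 41, S 18, R 54. Eliminate S.
Round 4: Q 41, R 72. R has a majority.

R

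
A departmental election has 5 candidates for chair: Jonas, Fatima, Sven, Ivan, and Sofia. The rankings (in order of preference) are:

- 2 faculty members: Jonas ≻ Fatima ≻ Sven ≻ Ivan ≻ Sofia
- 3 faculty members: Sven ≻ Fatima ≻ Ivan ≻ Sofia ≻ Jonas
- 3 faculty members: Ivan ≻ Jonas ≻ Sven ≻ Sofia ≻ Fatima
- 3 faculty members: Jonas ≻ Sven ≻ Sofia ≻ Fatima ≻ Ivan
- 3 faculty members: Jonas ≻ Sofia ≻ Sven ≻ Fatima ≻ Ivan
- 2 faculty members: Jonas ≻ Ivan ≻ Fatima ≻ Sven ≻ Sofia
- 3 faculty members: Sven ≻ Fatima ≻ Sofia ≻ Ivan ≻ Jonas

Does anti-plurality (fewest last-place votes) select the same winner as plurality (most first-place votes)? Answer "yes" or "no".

no

Anti-plurality — last-place votes: Jonas 6, Fatima 3, Sven 0, Ivan 6, Sofia 4. Winner: Sven.
Plurality — first-place votes: Jonas 10, Fatima 0, Sven 6, Ivan 3, Sofia 0. Winner: Jonas.
The two methods disagree.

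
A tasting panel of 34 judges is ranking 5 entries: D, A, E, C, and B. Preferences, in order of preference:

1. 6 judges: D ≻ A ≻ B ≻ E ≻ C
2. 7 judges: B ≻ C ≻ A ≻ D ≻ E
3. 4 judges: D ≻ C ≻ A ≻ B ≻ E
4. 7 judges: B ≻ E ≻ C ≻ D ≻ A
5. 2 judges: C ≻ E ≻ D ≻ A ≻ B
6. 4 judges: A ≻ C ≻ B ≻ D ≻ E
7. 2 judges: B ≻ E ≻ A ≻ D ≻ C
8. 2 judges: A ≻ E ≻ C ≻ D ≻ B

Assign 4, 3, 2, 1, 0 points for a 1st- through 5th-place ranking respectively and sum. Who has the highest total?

D: 6·4 + 7·1 + 4·4 + 7·1 + 2·2 + 4·1 + 2·1 + 2·1 = 66
A: 6·3 + 7·2 + 4·2 + 7·0 + 2·1 + 4·4 + 2·2 + 2·4 = 70
E: 6·1 + 7·0 + 4·0 + 7·3 + 2·3 + 4·0 + 2·3 + 2·3 = 45
C: 6·0 + 7·3 + 4·3 + 7·2 + 2·4 + 4·3 + 2·0 + 2·2 = 71
B: 6·2 + 7·4 + 4·1 + 7·4 + 2·0 + 4·2 + 2·4 + 2·0 = 88
B has the highest Borda score (88).

B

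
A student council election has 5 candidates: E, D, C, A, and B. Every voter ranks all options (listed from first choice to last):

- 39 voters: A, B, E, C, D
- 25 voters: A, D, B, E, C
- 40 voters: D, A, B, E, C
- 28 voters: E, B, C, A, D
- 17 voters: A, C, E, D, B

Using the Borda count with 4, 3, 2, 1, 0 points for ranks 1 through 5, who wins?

A

E: 39·2 + 25·1 + 40·1 + 28·4 + 17·2 = 289
D: 39·0 + 25·3 + 40·4 + 28·0 + 17·1 = 252
C: 39·1 + 25·0 + 40·0 + 28·2 + 17·3 = 146
A: 39·4 + 25·4 + 40·3 + 28·1 + 17·4 = 472
B: 39·3 + 25·2 + 40·2 + 28·3 + 17·0 = 331
A has the highest Borda score (472).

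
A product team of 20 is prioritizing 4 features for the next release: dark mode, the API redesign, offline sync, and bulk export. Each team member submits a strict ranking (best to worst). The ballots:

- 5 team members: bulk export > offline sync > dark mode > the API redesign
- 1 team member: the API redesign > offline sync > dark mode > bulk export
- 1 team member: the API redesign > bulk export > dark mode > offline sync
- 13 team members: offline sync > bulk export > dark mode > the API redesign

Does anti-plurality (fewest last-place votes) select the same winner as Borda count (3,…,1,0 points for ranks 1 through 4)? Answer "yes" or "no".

Anti-plurality — last-place votes: dark mode 0, the API redesign 18, offline sync 1, bulk export 1. Winner: dark mode.
Borda — scores: dark mode 20, the API redesign 6, offline sync 51, bulk export 43. Winner: offline sync.
The two methods disagree.

no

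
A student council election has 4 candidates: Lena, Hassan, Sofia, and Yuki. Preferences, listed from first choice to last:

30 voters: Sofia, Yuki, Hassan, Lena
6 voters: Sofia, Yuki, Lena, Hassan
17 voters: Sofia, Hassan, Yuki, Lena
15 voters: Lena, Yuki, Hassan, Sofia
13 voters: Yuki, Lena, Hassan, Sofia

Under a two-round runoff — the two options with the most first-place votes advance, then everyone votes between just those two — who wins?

Sofia

Round 1 first-place votes: Lena 15, Hassan 0, Sofia 53, Yuki 13.
Sofia and Lena advance.
Runoff: Sofia is preferred to Lena by 53 voters; Lena by 28.
Sofia wins the runoff.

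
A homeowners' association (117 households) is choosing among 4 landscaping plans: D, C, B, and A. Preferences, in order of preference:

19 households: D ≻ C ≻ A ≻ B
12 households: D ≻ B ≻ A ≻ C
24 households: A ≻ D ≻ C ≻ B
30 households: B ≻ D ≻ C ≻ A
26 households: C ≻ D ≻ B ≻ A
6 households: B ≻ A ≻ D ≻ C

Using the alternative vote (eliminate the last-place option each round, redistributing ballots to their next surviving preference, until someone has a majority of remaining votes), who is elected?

Round 1: D 31, C 26, B 36, A 24. Eliminate A.
Round 2: D 55, C 26, B 36. Eliminate C.
Round 3: D 81, B 36. D has a majority.

D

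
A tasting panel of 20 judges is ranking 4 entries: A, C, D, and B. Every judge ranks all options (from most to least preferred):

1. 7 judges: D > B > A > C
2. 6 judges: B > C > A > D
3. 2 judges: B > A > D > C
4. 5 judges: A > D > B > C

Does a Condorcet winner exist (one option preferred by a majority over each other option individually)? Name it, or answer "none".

none

Checking pairwise contests:
B beats A 15–5.
A beats C 14–6.
A beats D 13–7.
D beats B 12–8.
Every option loses at least one head-to-head, so there is no Condorcet winner.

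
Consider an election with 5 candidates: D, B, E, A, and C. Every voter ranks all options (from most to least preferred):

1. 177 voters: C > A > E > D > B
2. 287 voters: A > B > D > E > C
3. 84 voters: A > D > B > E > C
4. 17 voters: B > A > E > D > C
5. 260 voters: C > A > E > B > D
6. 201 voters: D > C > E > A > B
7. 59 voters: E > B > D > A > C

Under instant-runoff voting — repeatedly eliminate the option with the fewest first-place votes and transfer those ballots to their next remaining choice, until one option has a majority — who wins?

C

Round 1: D 201, B 17, E 59, A 371, C 437. Eliminate B.
Round 2: D 201, E 59, A 388, C 437. Eliminate E.
Round 3: D 260, A 388, C 437. Eliminate D.
Round 4: A 447, C 638. C has a majority.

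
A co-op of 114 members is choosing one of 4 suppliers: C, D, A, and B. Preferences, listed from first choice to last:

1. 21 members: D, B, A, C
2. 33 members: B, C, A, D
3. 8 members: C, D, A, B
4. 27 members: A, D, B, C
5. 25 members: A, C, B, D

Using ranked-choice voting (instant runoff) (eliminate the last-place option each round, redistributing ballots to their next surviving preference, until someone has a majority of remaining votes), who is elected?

A

Round 1: C 8, D 21, A 52, B 33. Eliminate C.
Round 2: D 29, A 52, B 33. Eliminate D.
Round 3: A 60, B 54. A has a majority.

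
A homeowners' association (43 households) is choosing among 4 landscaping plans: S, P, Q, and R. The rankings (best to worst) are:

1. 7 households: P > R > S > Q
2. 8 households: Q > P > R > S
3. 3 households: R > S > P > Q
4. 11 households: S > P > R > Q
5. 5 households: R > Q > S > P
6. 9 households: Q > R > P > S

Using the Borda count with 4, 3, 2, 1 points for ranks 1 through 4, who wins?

R

S: 7·2 + 8·1 + 3·3 + 11·4 + 5·2 + 9·1 = 94
P: 7·4 + 8·3 + 3·2 + 11·3 + 5·1 + 9·2 = 114
Q: 7·1 + 8·4 + 3·1 + 11·1 + 5·3 + 9·4 = 104
R: 7·3 + 8·2 + 3·4 + 11·2 + 5·4 + 9·3 = 118
R has the highest Borda score (118).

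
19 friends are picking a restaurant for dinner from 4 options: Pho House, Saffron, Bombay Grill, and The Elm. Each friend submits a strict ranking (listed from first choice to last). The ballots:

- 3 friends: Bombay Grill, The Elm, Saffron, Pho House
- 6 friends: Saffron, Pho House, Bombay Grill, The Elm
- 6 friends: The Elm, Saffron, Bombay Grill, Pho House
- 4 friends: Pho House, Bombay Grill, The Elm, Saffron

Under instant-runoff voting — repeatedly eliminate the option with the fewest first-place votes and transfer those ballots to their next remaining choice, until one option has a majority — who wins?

The Elm

Round 1: Pho House 4, Saffron 6, Bombay Grill 3, The Elm 6. Eliminate Bombay Grill.
Round 2: Pho House 4, Saffron 6, The Elm 9. Eliminate Pho House.
Round 3: Saffron 6, The Elm 13. The Elm has a majority.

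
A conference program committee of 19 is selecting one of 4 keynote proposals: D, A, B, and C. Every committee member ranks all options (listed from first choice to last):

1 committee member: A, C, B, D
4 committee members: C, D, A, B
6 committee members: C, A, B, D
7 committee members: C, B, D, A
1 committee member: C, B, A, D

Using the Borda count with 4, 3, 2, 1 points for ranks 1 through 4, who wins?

D: 1·1 + 4·3 + 6·1 + 7·2 + 1·1 = 34
A: 1·4 + 4·2 + 6·3 + 7·1 + 1·2 = 39
B: 1·2 + 4·1 + 6·2 + 7·3 + 1·3 = 42
C: 1·3 + 4·4 + 6·4 + 7·4 + 1·4 = 75
C has the highest Borda score (75).

C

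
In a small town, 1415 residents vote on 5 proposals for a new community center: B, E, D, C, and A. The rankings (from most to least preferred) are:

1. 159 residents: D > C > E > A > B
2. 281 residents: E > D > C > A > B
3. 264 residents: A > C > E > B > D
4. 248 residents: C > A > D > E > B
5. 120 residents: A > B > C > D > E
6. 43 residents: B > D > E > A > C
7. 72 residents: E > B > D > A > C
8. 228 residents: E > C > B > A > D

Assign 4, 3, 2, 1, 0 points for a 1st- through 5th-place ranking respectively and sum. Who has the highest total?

C

B: 159·0 + 281·0 + 264·1 + 248·0 + 120·3 + 43·4 + 72·3 + 228·2 = 1468
E: 159·2 + 281·4 + 264·2 + 248·1 + 120·0 + 43·2 + 72·4 + 228·4 = 3504
D: 159·4 + 281·3 + 264·0 + 248·2 + 120·1 + 43·3 + 72·2 + 228·0 = 2368
C: 159·3 + 281·2 + 264·3 + 248·4 + 120·2 + 43·0 + 72·0 + 228·3 = 3747
A: 159·1 + 281·1 + 264·4 + 248·3 + 120·4 + 43·1 + 72·1 + 228·1 = 3063
C has the highest Borda score (3747).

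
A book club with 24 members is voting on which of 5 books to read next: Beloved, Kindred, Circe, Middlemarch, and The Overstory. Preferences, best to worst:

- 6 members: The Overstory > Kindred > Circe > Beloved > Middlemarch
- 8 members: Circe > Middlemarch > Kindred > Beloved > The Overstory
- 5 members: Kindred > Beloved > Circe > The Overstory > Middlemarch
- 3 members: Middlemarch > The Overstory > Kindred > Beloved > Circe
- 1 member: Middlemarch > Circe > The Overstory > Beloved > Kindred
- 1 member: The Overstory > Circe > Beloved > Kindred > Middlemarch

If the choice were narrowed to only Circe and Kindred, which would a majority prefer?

Voters preferring Circe to Kindred: 10; preferring Kindred to Circe: 14.
Kindred wins the head-to-head.

Kindred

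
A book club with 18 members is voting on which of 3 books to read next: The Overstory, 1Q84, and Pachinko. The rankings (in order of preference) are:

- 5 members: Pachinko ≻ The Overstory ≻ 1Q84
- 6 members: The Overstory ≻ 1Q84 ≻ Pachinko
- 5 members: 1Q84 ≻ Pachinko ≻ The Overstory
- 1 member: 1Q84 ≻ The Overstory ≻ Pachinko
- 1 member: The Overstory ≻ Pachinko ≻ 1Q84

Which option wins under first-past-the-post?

The Overstory

First-place votes: The Overstory 7, 1Q84 6, Pachinko 5.
The Overstory has the most first-place votes.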